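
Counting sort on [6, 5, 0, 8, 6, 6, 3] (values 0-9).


Input: [6, 5, 0, 8, 6, 6, 3]
Counts: [1, 0, 0, 1, 0, 1, 3, 0, 1, 0]

Sorted: [0, 3, 5, 6, 6, 6, 8]


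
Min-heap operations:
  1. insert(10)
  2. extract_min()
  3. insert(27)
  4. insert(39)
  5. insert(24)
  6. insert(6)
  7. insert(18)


insert(10) -> [10]
extract_min()->10, []
insert(27) -> [27]
insert(39) -> [27, 39]
insert(24) -> [24, 39, 27]
insert(6) -> [6, 24, 27, 39]
insert(18) -> [6, 18, 27, 39, 24]

Final heap: [6, 18, 27, 39, 24]


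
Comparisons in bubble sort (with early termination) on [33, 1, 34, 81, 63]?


Algorithm: bubble sort (with early termination)
Input: [33, 1, 34, 81, 63]
Sorted: [1, 33, 34, 63, 81]

7


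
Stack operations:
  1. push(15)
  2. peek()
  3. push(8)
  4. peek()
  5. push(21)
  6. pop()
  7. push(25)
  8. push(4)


push(15) -> [15]
peek()->15
push(8) -> [15, 8]
peek()->8
push(21) -> [15, 8, 21]
pop()->21, [15, 8]
push(25) -> [15, 8, 25]
push(4) -> [15, 8, 25, 4]

Final stack: [15, 8, 25, 4]


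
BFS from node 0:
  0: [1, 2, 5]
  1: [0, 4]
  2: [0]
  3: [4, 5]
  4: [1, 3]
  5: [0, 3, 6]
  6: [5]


Visit 0, enqueue [1, 2, 5]
Visit 1, enqueue [4]
Visit 2, enqueue []
Visit 5, enqueue [3, 6]
Visit 4, enqueue []
Visit 3, enqueue []
Visit 6, enqueue []

BFS order: [0, 1, 2, 5, 4, 3, 6]


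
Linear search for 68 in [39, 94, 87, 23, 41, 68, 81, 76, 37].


i=0: 39!=68
i=1: 94!=68
i=2: 87!=68
i=3: 23!=68
i=4: 41!=68
i=5: 68==68 found!

Found at 5, 6 comps


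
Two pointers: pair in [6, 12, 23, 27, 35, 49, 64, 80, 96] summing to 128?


lo=0(6)+hi=8(96)=102
lo=1(12)+hi=8(96)=108
lo=2(23)+hi=8(96)=119
lo=3(27)+hi=8(96)=123
lo=4(35)+hi=8(96)=131
lo=4(35)+hi=7(80)=115
lo=5(49)+hi=7(80)=129
lo=5(49)+hi=6(64)=113

No pair found


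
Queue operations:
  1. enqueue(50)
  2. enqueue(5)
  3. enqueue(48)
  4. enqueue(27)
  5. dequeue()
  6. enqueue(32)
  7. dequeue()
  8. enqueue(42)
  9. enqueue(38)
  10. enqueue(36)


enqueue(50) -> [50]
enqueue(5) -> [50, 5]
enqueue(48) -> [50, 5, 48]
enqueue(27) -> [50, 5, 48, 27]
dequeue()->50, [5, 48, 27]
enqueue(32) -> [5, 48, 27, 32]
dequeue()->5, [48, 27, 32]
enqueue(42) -> [48, 27, 32, 42]
enqueue(38) -> [48, 27, 32, 42, 38]
enqueue(36) -> [48, 27, 32, 42, 38, 36]

Final queue: [48, 27, 32, 42, 38, 36]


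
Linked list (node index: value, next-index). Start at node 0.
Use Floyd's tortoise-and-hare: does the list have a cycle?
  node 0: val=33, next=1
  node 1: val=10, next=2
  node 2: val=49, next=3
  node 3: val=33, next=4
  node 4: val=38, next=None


Floyd's tortoise (slow, +1) and hare (fast, +2):
  init: slow=0, fast=0
  step 1: slow=1, fast=2
  step 2: slow=2, fast=4
  step 3: fast -> None, no cycle

Cycle: no


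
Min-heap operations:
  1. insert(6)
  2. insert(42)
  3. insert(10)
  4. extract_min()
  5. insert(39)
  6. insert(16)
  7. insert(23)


insert(6) -> [6]
insert(42) -> [6, 42]
insert(10) -> [6, 42, 10]
extract_min()->6, [10, 42]
insert(39) -> [10, 42, 39]
insert(16) -> [10, 16, 39, 42]
insert(23) -> [10, 16, 39, 42, 23]

Final heap: [10, 16, 39, 42, 23]


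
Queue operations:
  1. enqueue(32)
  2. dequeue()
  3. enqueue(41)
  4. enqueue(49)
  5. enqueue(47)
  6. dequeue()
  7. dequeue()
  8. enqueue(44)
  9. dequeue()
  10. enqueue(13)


enqueue(32) -> [32]
dequeue()->32, []
enqueue(41) -> [41]
enqueue(49) -> [41, 49]
enqueue(47) -> [41, 49, 47]
dequeue()->41, [49, 47]
dequeue()->49, [47]
enqueue(44) -> [47, 44]
dequeue()->47, [44]
enqueue(13) -> [44, 13]

Final queue: [44, 13]


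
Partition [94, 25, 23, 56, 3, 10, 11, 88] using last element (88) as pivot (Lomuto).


Pivot: 88
  25 <= 88: swap -> [25, 94, 23, 56, 3, 10, 11, 88]
  23 <= 88: swap -> [25, 23, 94, 56, 3, 10, 11, 88]
  56 <= 88: swap -> [25, 23, 56, 94, 3, 10, 11, 88]
  3 <= 88: swap -> [25, 23, 56, 3, 94, 10, 11, 88]
  10 <= 88: swap -> [25, 23, 56, 3, 10, 94, 11, 88]
  11 <= 88: swap -> [25, 23, 56, 3, 10, 11, 94, 88]
Place pivot at 6: [25, 23, 56, 3, 10, 11, 88, 94]

Partitioned: [25, 23, 56, 3, 10, 11, 88, 94]


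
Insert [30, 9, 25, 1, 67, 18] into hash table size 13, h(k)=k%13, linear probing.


Insert 30: h=4 -> slot 4
Insert 9: h=9 -> slot 9
Insert 25: h=12 -> slot 12
Insert 1: h=1 -> slot 1
Insert 67: h=2 -> slot 2
Insert 18: h=5 -> slot 5

Table: [None, 1, 67, None, 30, 18, None, None, None, 9, None, None, 25]


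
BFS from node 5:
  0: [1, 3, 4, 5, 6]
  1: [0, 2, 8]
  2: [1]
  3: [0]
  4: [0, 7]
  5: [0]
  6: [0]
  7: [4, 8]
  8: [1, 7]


Visit 5, enqueue [0]
Visit 0, enqueue [1, 3, 4, 6]
Visit 1, enqueue [2, 8]
Visit 3, enqueue []
Visit 4, enqueue [7]
Visit 6, enqueue []
Visit 2, enqueue []
Visit 8, enqueue []
Visit 7, enqueue []

BFS order: [5, 0, 1, 3, 4, 6, 2, 8, 7]


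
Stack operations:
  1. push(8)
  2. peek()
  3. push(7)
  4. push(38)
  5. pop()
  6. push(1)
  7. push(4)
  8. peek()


push(8) -> [8]
peek()->8
push(7) -> [8, 7]
push(38) -> [8, 7, 38]
pop()->38, [8, 7]
push(1) -> [8, 7, 1]
push(4) -> [8, 7, 1, 4]
peek()->4

Final stack: [8, 7, 1, 4]


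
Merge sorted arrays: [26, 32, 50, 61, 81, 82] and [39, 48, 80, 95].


Take 26 from A
Take 32 from A
Take 39 from B
Take 48 from B
Take 50 from A
Take 61 from A
Take 80 from B
Take 81 from A
Take 82 from A

Merged: [26, 32, 39, 48, 50, 61, 80, 81, 82, 95]


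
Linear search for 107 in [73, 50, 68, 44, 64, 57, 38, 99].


i=0: 73!=107
i=1: 50!=107
i=2: 68!=107
i=3: 44!=107
i=4: 64!=107
i=5: 57!=107
i=6: 38!=107
i=7: 99!=107

Not found, 8 comps


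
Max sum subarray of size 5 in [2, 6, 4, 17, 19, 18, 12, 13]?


[0:5]: 48
[1:6]: 64
[2:7]: 70
[3:8]: 79

Max: 79 at [3:8]


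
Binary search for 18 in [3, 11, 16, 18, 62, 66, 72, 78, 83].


Step 1: lo=0, hi=8, mid=4, val=62
Step 2: lo=0, hi=3, mid=1, val=11
Step 3: lo=2, hi=3, mid=2, val=16
Step 4: lo=3, hi=3, mid=3, val=18

Found at index 3


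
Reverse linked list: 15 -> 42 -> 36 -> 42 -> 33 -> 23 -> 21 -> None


Step 1: curr=15, set curr.next=prev(None) | reversed so far: 15
Step 2: curr=42, set curr.next=prev(15) | reversed so far: 42 -> 15
Step 3: curr=36, set curr.next=prev(42) | reversed so far: 36 -> 42 -> 15
Step 4: curr=42, set curr.next=prev(36) | reversed so far: 42 -> 36 -> 42 -> 15
Step 5: curr=33, set curr.next=prev(42) | reversed so far: 33 -> 42 -> 36 -> 42 -> 15
Step 6: curr=23, set curr.next=prev(33) | reversed so far: 23 -> 33 -> 42 -> 36 -> 42 -> 15
Step 7: curr=21, set curr.next=prev(23) | reversed so far: 21 -> 23 -> 33 -> 42 -> 36 -> 42 -> 15

21 -> 23 -> 33 -> 42 -> 36 -> 42 -> 15 -> None


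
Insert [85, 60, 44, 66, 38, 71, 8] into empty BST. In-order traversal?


Insert 85: root
Insert 60: L from 85
Insert 44: L from 85 -> L from 60
Insert 66: L from 85 -> R from 60
Insert 38: L from 85 -> L from 60 -> L from 44
Insert 71: L from 85 -> R from 60 -> R from 66
Insert 8: L from 85 -> L from 60 -> L from 44 -> L from 38

In-order: [8, 38, 44, 60, 66, 71, 85]


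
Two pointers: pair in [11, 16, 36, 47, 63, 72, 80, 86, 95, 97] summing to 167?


lo=0(11)+hi=9(97)=108
lo=1(16)+hi=9(97)=113
lo=2(36)+hi=9(97)=133
lo=3(47)+hi=9(97)=144
lo=4(63)+hi=9(97)=160
lo=5(72)+hi=9(97)=169
lo=5(72)+hi=8(95)=167

Yes: 72+95=167


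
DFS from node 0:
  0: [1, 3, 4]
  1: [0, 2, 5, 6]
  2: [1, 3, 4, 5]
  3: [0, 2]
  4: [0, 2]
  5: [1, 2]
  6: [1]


Visit 0, push [4, 3, 1]
Visit 1, push [6, 5, 2]
Visit 2, push [5, 4, 3]
Visit 3, push []
Visit 4, push []
Visit 5, push []
Visit 6, push []

DFS order: [0, 1, 2, 3, 4, 5, 6]


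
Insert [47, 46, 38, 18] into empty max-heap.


Insert 47: [47]
Insert 46: [47, 46]
Insert 38: [47, 46, 38]
Insert 18: [47, 46, 38, 18]

Final heap: [47, 46, 38, 18]


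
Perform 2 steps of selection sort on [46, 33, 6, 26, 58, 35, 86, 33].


Initial: [46, 33, 6, 26, 58, 35, 86, 33]
Step 1: min=6 at 2
  Swap: [6, 33, 46, 26, 58, 35, 86, 33]
Step 2: min=26 at 3
  Swap: [6, 26, 46, 33, 58, 35, 86, 33]

After 2 steps: [6, 26, 46, 33, 58, 35, 86, 33]


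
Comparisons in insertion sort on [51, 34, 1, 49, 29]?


Algorithm: insertion sort
Input: [51, 34, 1, 49, 29]
Sorted: [1, 29, 34, 49, 51]

9


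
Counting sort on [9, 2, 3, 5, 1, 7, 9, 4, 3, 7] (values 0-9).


Input: [9, 2, 3, 5, 1, 7, 9, 4, 3, 7]
Counts: [0, 1, 1, 2, 1, 1, 0, 2, 0, 2]

Sorted: [1, 2, 3, 3, 4, 5, 7, 7, 9, 9]


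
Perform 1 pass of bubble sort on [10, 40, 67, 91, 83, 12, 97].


Initial: [10, 40, 67, 91, 83, 12, 97]
Pass 1: [10, 40, 67, 83, 12, 91, 97] (2 swaps)

After 1 pass: [10, 40, 67, 83, 12, 91, 97]


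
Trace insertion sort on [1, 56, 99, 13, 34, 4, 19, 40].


Initial: [1, 56, 99, 13, 34, 4, 19, 40]
Insert 56: [1, 56, 99, 13, 34, 4, 19, 40]
Insert 99: [1, 56, 99, 13, 34, 4, 19, 40]
Insert 13: [1, 13, 56, 99, 34, 4, 19, 40]
Insert 34: [1, 13, 34, 56, 99, 4, 19, 40]
Insert 4: [1, 4, 13, 34, 56, 99, 19, 40]
Insert 19: [1, 4, 13, 19, 34, 56, 99, 40]
Insert 40: [1, 4, 13, 19, 34, 40, 56, 99]

Sorted: [1, 4, 13, 19, 34, 40, 56, 99]


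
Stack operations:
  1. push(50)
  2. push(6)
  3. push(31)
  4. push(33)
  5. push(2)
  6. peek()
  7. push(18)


push(50) -> [50]
push(6) -> [50, 6]
push(31) -> [50, 6, 31]
push(33) -> [50, 6, 31, 33]
push(2) -> [50, 6, 31, 33, 2]
peek()->2
push(18) -> [50, 6, 31, 33, 2, 18]

Final stack: [50, 6, 31, 33, 2, 18]


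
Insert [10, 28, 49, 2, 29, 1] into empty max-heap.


Insert 10: [10]
Insert 28: [28, 10]
Insert 49: [49, 10, 28]
Insert 2: [49, 10, 28, 2]
Insert 29: [49, 29, 28, 2, 10]
Insert 1: [49, 29, 28, 2, 10, 1]

Final heap: [49, 29, 28, 2, 10, 1]


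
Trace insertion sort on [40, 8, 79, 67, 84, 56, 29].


Initial: [40, 8, 79, 67, 84, 56, 29]
Insert 8: [8, 40, 79, 67, 84, 56, 29]
Insert 79: [8, 40, 79, 67, 84, 56, 29]
Insert 67: [8, 40, 67, 79, 84, 56, 29]
Insert 84: [8, 40, 67, 79, 84, 56, 29]
Insert 56: [8, 40, 56, 67, 79, 84, 29]
Insert 29: [8, 29, 40, 56, 67, 79, 84]

Sorted: [8, 29, 40, 56, 67, 79, 84]


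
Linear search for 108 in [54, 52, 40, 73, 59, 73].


i=0: 54!=108
i=1: 52!=108
i=2: 40!=108
i=3: 73!=108
i=4: 59!=108
i=5: 73!=108

Not found, 6 comps


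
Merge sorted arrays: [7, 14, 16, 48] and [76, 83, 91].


Take 7 from A
Take 14 from A
Take 16 from A
Take 48 from A

Merged: [7, 14, 16, 48, 76, 83, 91]


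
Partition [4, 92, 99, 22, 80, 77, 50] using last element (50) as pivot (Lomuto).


Pivot: 50
  4 <= 50: advance i (no swap)
  22 <= 50: swap -> [4, 22, 99, 92, 80, 77, 50]
Place pivot at 2: [4, 22, 50, 92, 80, 77, 99]

Partitioned: [4, 22, 50, 92, 80, 77, 99]


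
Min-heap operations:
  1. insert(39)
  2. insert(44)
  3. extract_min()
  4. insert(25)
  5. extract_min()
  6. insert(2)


insert(39) -> [39]
insert(44) -> [39, 44]
extract_min()->39, [44]
insert(25) -> [25, 44]
extract_min()->25, [44]
insert(2) -> [2, 44]

Final heap: [2, 44]


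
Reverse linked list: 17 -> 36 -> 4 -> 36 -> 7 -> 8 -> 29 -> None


Step 1: curr=17, set curr.next=prev(None) | reversed so far: 17
Step 2: curr=36, set curr.next=prev(17) | reversed so far: 36 -> 17
Step 3: curr=4, set curr.next=prev(36) | reversed so far: 4 -> 36 -> 17
Step 4: curr=36, set curr.next=prev(4) | reversed so far: 36 -> 4 -> 36 -> 17
Step 5: curr=7, set curr.next=prev(36) | reversed so far: 7 -> 36 -> 4 -> 36 -> 17
Step 6: curr=8, set curr.next=prev(7) | reversed so far: 8 -> 7 -> 36 -> 4 -> 36 -> 17
Step 7: curr=29, set curr.next=prev(8) | reversed so far: 29 -> 8 -> 7 -> 36 -> 4 -> 36 -> 17

29 -> 8 -> 7 -> 36 -> 4 -> 36 -> 17 -> None


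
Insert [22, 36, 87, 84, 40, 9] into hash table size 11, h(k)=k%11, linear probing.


Insert 22: h=0 -> slot 0
Insert 36: h=3 -> slot 3
Insert 87: h=10 -> slot 10
Insert 84: h=7 -> slot 7
Insert 40: h=7, 1 probes -> slot 8
Insert 9: h=9 -> slot 9

Table: [22, None, None, 36, None, None, None, 84, 40, 9, 87]


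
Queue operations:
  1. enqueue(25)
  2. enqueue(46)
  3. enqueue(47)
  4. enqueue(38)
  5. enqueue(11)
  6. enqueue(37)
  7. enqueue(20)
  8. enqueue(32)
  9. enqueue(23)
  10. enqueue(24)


enqueue(25) -> [25]
enqueue(46) -> [25, 46]
enqueue(47) -> [25, 46, 47]
enqueue(38) -> [25, 46, 47, 38]
enqueue(11) -> [25, 46, 47, 38, 11]
enqueue(37) -> [25, 46, 47, 38, 11, 37]
enqueue(20) -> [25, 46, 47, 38, 11, 37, 20]
enqueue(32) -> [25, 46, 47, 38, 11, 37, 20, 32]
enqueue(23) -> [25, 46, 47, 38, 11, 37, 20, 32, 23]
enqueue(24) -> [25, 46, 47, 38, 11, 37, 20, 32, 23, 24]

Final queue: [25, 46, 47, 38, 11, 37, 20, 32, 23, 24]


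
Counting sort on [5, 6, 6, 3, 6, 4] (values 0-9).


Input: [5, 6, 6, 3, 6, 4]
Counts: [0, 0, 0, 1, 1, 1, 3, 0, 0, 0]

Sorted: [3, 4, 5, 6, 6, 6]


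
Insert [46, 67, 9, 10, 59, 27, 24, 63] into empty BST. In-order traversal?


Insert 46: root
Insert 67: R from 46
Insert 9: L from 46
Insert 10: L from 46 -> R from 9
Insert 59: R from 46 -> L from 67
Insert 27: L from 46 -> R from 9 -> R from 10
Insert 24: L from 46 -> R from 9 -> R from 10 -> L from 27
Insert 63: R from 46 -> L from 67 -> R from 59

In-order: [9, 10, 24, 27, 46, 59, 63, 67]


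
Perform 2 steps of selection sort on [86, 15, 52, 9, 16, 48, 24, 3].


Initial: [86, 15, 52, 9, 16, 48, 24, 3]
Step 1: min=3 at 7
  Swap: [3, 15, 52, 9, 16, 48, 24, 86]
Step 2: min=9 at 3
  Swap: [3, 9, 52, 15, 16, 48, 24, 86]

After 2 steps: [3, 9, 52, 15, 16, 48, 24, 86]


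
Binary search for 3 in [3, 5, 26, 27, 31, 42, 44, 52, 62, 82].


Step 1: lo=0, hi=9, mid=4, val=31
Step 2: lo=0, hi=3, mid=1, val=5
Step 3: lo=0, hi=0, mid=0, val=3

Found at index 0


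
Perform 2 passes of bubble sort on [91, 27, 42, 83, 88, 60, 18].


Initial: [91, 27, 42, 83, 88, 60, 18]
Pass 1: [27, 42, 83, 88, 60, 18, 91] (6 swaps)
Pass 2: [27, 42, 83, 60, 18, 88, 91] (2 swaps)

After 2 passes: [27, 42, 83, 60, 18, 88, 91]


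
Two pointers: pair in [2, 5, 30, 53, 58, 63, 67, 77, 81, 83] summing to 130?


lo=0(2)+hi=9(83)=85
lo=1(5)+hi=9(83)=88
lo=2(30)+hi=9(83)=113
lo=3(53)+hi=9(83)=136
lo=3(53)+hi=8(81)=134
lo=3(53)+hi=7(77)=130

Yes: 53+77=130


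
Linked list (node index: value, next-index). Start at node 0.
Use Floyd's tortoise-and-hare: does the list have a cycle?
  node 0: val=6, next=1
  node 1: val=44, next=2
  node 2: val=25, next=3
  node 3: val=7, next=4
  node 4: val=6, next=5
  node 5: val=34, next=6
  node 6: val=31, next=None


Floyd's tortoise (slow, +1) and hare (fast, +2):
  init: slow=0, fast=0
  step 1: slow=1, fast=2
  step 2: slow=2, fast=4
  step 3: slow=3, fast=6
  step 4: fast -> None, no cycle

Cycle: no


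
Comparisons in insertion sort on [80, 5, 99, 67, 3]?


Algorithm: insertion sort
Input: [80, 5, 99, 67, 3]
Sorted: [3, 5, 67, 80, 99]

9


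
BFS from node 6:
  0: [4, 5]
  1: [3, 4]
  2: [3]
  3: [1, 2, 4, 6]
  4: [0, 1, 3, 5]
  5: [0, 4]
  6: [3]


Visit 6, enqueue [3]
Visit 3, enqueue [1, 2, 4]
Visit 1, enqueue []
Visit 2, enqueue []
Visit 4, enqueue [0, 5]
Visit 0, enqueue []
Visit 5, enqueue []

BFS order: [6, 3, 1, 2, 4, 0, 5]


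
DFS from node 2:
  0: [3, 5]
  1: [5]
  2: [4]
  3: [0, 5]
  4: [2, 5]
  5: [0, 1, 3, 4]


Visit 2, push [4]
Visit 4, push [5]
Visit 5, push [3, 1, 0]
Visit 0, push [3]
Visit 3, push []
Visit 1, push []

DFS order: [2, 4, 5, 0, 3, 1]


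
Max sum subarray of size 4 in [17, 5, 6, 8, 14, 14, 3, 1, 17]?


[0:4]: 36
[1:5]: 33
[2:6]: 42
[3:7]: 39
[4:8]: 32
[5:9]: 35

Max: 42 at [2:6]


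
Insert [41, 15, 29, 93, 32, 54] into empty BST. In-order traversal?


Insert 41: root
Insert 15: L from 41
Insert 29: L from 41 -> R from 15
Insert 93: R from 41
Insert 32: L from 41 -> R from 15 -> R from 29
Insert 54: R from 41 -> L from 93

In-order: [15, 29, 32, 41, 54, 93]


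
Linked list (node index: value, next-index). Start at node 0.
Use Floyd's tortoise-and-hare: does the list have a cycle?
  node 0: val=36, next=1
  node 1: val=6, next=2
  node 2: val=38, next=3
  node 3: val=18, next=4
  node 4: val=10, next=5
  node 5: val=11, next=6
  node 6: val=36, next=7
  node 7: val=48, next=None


Floyd's tortoise (slow, +1) and hare (fast, +2):
  init: slow=0, fast=0
  step 1: slow=1, fast=2
  step 2: slow=2, fast=4
  step 3: slow=3, fast=6
  step 4: fast 6->7->None, no cycle

Cycle: no


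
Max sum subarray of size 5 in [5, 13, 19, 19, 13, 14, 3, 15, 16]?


[0:5]: 69
[1:6]: 78
[2:7]: 68
[3:8]: 64
[4:9]: 61

Max: 78 at [1:6]


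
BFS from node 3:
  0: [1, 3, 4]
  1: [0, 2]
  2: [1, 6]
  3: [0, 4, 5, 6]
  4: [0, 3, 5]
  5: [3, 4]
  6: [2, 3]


Visit 3, enqueue [0, 4, 5, 6]
Visit 0, enqueue [1]
Visit 4, enqueue []
Visit 5, enqueue []
Visit 6, enqueue [2]
Visit 1, enqueue []
Visit 2, enqueue []

BFS order: [3, 0, 4, 5, 6, 1, 2]


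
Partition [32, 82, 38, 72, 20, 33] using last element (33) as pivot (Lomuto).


Pivot: 33
  32 <= 33: advance i (no swap)
  20 <= 33: swap -> [32, 20, 38, 72, 82, 33]
Place pivot at 2: [32, 20, 33, 72, 82, 38]

Partitioned: [32, 20, 33, 72, 82, 38]


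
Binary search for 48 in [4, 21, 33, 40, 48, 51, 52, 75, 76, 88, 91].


Step 1: lo=0, hi=10, mid=5, val=51
Step 2: lo=0, hi=4, mid=2, val=33
Step 3: lo=3, hi=4, mid=3, val=40
Step 4: lo=4, hi=4, mid=4, val=48

Found at index 4


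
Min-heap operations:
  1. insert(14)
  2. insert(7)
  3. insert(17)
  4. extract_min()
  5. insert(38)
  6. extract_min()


insert(14) -> [14]
insert(7) -> [7, 14]
insert(17) -> [7, 14, 17]
extract_min()->7, [14, 17]
insert(38) -> [14, 17, 38]
extract_min()->14, [17, 38]

Final heap: [17, 38]


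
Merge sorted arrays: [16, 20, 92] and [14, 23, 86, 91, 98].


Take 14 from B
Take 16 from A
Take 20 from A
Take 23 from B
Take 86 from B
Take 91 from B
Take 92 from A

Merged: [14, 16, 20, 23, 86, 91, 92, 98]


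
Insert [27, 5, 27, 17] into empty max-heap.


Insert 27: [27]
Insert 5: [27, 5]
Insert 27: [27, 5, 27]
Insert 17: [27, 17, 27, 5]

Final heap: [27, 17, 27, 5]


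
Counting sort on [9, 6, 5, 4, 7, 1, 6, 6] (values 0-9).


Input: [9, 6, 5, 4, 7, 1, 6, 6]
Counts: [0, 1, 0, 0, 1, 1, 3, 1, 0, 1]

Sorted: [1, 4, 5, 6, 6, 6, 7, 9]


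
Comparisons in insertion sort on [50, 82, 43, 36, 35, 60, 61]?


Algorithm: insertion sort
Input: [50, 82, 43, 36, 35, 60, 61]
Sorted: [35, 36, 43, 50, 60, 61, 82]

14


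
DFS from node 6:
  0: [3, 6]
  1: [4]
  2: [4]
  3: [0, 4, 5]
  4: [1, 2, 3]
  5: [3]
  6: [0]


Visit 6, push [0]
Visit 0, push [3]
Visit 3, push [5, 4]
Visit 4, push [2, 1]
Visit 1, push []
Visit 2, push []
Visit 5, push []

DFS order: [6, 0, 3, 4, 1, 2, 5]


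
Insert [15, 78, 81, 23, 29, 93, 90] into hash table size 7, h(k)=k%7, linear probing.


Insert 15: h=1 -> slot 1
Insert 78: h=1, 1 probes -> slot 2
Insert 81: h=4 -> slot 4
Insert 23: h=2, 1 probes -> slot 3
Insert 29: h=1, 4 probes -> slot 5
Insert 93: h=2, 4 probes -> slot 6
Insert 90: h=6, 1 probes -> slot 0

Table: [90, 15, 78, 23, 81, 29, 93]


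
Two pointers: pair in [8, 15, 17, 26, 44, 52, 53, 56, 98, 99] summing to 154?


lo=0(8)+hi=9(99)=107
lo=1(15)+hi=9(99)=114
lo=2(17)+hi=9(99)=116
lo=3(26)+hi=9(99)=125
lo=4(44)+hi=9(99)=143
lo=5(52)+hi=9(99)=151
lo=6(53)+hi=9(99)=152
lo=7(56)+hi=9(99)=155
lo=7(56)+hi=8(98)=154

Yes: 56+98=154


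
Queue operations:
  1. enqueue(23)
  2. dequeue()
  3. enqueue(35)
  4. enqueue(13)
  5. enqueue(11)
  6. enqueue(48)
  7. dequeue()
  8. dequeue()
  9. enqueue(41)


enqueue(23) -> [23]
dequeue()->23, []
enqueue(35) -> [35]
enqueue(13) -> [35, 13]
enqueue(11) -> [35, 13, 11]
enqueue(48) -> [35, 13, 11, 48]
dequeue()->35, [13, 11, 48]
dequeue()->13, [11, 48]
enqueue(41) -> [11, 48, 41]

Final queue: [11, 48, 41]


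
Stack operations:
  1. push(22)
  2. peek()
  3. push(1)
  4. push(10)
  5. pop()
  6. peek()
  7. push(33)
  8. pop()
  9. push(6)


push(22) -> [22]
peek()->22
push(1) -> [22, 1]
push(10) -> [22, 1, 10]
pop()->10, [22, 1]
peek()->1
push(33) -> [22, 1, 33]
pop()->33, [22, 1]
push(6) -> [22, 1, 6]

Final stack: [22, 1, 6]


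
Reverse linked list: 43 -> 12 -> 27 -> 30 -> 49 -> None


Step 1: curr=43, set curr.next=prev(None) | reversed so far: 43
Step 2: curr=12, set curr.next=prev(43) | reversed so far: 12 -> 43
Step 3: curr=27, set curr.next=prev(12) | reversed so far: 27 -> 12 -> 43
Step 4: curr=30, set curr.next=prev(27) | reversed so far: 30 -> 27 -> 12 -> 43
Step 5: curr=49, set curr.next=prev(30) | reversed so far: 49 -> 30 -> 27 -> 12 -> 43

49 -> 30 -> 27 -> 12 -> 43 -> None


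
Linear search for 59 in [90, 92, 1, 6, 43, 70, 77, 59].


i=0: 90!=59
i=1: 92!=59
i=2: 1!=59
i=3: 6!=59
i=4: 43!=59
i=5: 70!=59
i=6: 77!=59
i=7: 59==59 found!

Found at 7, 8 comps


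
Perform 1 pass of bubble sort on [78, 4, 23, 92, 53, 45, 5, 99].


Initial: [78, 4, 23, 92, 53, 45, 5, 99]
Pass 1: [4, 23, 78, 53, 45, 5, 92, 99] (5 swaps)

After 1 pass: [4, 23, 78, 53, 45, 5, 92, 99]


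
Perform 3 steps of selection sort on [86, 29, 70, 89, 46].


Initial: [86, 29, 70, 89, 46]
Step 1: min=29 at 1
  Swap: [29, 86, 70, 89, 46]
Step 2: min=46 at 4
  Swap: [29, 46, 70, 89, 86]
Step 3: min=70 at 2
  Swap: [29, 46, 70, 89, 86]

After 3 steps: [29, 46, 70, 89, 86]


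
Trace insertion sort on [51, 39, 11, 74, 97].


Initial: [51, 39, 11, 74, 97]
Insert 39: [39, 51, 11, 74, 97]
Insert 11: [11, 39, 51, 74, 97]
Insert 74: [11, 39, 51, 74, 97]
Insert 97: [11, 39, 51, 74, 97]

Sorted: [11, 39, 51, 74, 97]


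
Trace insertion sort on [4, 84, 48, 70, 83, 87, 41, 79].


Initial: [4, 84, 48, 70, 83, 87, 41, 79]
Insert 84: [4, 84, 48, 70, 83, 87, 41, 79]
Insert 48: [4, 48, 84, 70, 83, 87, 41, 79]
Insert 70: [4, 48, 70, 84, 83, 87, 41, 79]
Insert 83: [4, 48, 70, 83, 84, 87, 41, 79]
Insert 87: [4, 48, 70, 83, 84, 87, 41, 79]
Insert 41: [4, 41, 48, 70, 83, 84, 87, 79]
Insert 79: [4, 41, 48, 70, 79, 83, 84, 87]

Sorted: [4, 41, 48, 70, 79, 83, 84, 87]


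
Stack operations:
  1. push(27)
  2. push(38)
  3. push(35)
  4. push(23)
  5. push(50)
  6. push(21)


push(27) -> [27]
push(38) -> [27, 38]
push(35) -> [27, 38, 35]
push(23) -> [27, 38, 35, 23]
push(50) -> [27, 38, 35, 23, 50]
push(21) -> [27, 38, 35, 23, 50, 21]

Final stack: [27, 38, 35, 23, 50, 21]


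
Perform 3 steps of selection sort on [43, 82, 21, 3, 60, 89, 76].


Initial: [43, 82, 21, 3, 60, 89, 76]
Step 1: min=3 at 3
  Swap: [3, 82, 21, 43, 60, 89, 76]
Step 2: min=21 at 2
  Swap: [3, 21, 82, 43, 60, 89, 76]
Step 3: min=43 at 3
  Swap: [3, 21, 43, 82, 60, 89, 76]

After 3 steps: [3, 21, 43, 82, 60, 89, 76]


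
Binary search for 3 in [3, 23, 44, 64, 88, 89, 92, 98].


Step 1: lo=0, hi=7, mid=3, val=64
Step 2: lo=0, hi=2, mid=1, val=23
Step 3: lo=0, hi=0, mid=0, val=3

Found at index 0


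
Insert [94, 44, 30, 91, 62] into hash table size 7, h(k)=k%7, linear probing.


Insert 94: h=3 -> slot 3
Insert 44: h=2 -> slot 2
Insert 30: h=2, 2 probes -> slot 4
Insert 91: h=0 -> slot 0
Insert 62: h=6 -> slot 6

Table: [91, None, 44, 94, 30, None, 62]


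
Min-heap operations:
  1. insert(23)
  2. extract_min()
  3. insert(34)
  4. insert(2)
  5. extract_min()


insert(23) -> [23]
extract_min()->23, []
insert(34) -> [34]
insert(2) -> [2, 34]
extract_min()->2, [34]

Final heap: [34]


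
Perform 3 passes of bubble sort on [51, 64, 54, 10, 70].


Initial: [51, 64, 54, 10, 70]
Pass 1: [51, 54, 10, 64, 70] (2 swaps)
Pass 2: [51, 10, 54, 64, 70] (1 swaps)
Pass 3: [10, 51, 54, 64, 70] (1 swaps)

After 3 passes: [10, 51, 54, 64, 70]


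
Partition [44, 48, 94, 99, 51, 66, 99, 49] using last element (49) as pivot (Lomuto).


Pivot: 49
  44 <= 49: advance i (no swap)
  48 <= 49: advance i (no swap)
Place pivot at 2: [44, 48, 49, 99, 51, 66, 99, 94]

Partitioned: [44, 48, 49, 99, 51, 66, 99, 94]


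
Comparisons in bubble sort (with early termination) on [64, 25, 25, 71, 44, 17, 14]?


Algorithm: bubble sort (with early termination)
Input: [64, 25, 25, 71, 44, 17, 14]
Sorted: [14, 17, 25, 25, 44, 64, 71]

21


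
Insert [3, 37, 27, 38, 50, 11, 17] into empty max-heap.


Insert 3: [3]
Insert 37: [37, 3]
Insert 27: [37, 3, 27]
Insert 38: [38, 37, 27, 3]
Insert 50: [50, 38, 27, 3, 37]
Insert 11: [50, 38, 27, 3, 37, 11]
Insert 17: [50, 38, 27, 3, 37, 11, 17]

Final heap: [50, 38, 27, 3, 37, 11, 17]


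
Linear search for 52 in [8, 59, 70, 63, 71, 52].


i=0: 8!=52
i=1: 59!=52
i=2: 70!=52
i=3: 63!=52
i=4: 71!=52
i=5: 52==52 found!

Found at 5, 6 comps


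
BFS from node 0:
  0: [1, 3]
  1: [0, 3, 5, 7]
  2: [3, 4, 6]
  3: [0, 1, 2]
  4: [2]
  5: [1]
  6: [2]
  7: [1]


Visit 0, enqueue [1, 3]
Visit 1, enqueue [5, 7]
Visit 3, enqueue [2]
Visit 5, enqueue []
Visit 7, enqueue []
Visit 2, enqueue [4, 6]
Visit 4, enqueue []
Visit 6, enqueue []

BFS order: [0, 1, 3, 5, 7, 2, 4, 6]


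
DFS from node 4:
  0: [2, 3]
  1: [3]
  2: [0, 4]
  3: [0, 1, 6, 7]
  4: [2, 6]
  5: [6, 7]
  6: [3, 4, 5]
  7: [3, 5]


Visit 4, push [6, 2]
Visit 2, push [0]
Visit 0, push [3]
Visit 3, push [7, 6, 1]
Visit 1, push []
Visit 6, push [5]
Visit 5, push [7]
Visit 7, push []

DFS order: [4, 2, 0, 3, 1, 6, 5, 7]


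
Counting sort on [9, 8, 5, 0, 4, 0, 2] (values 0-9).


Input: [9, 8, 5, 0, 4, 0, 2]
Counts: [2, 0, 1, 0, 1, 1, 0, 0, 1, 1]

Sorted: [0, 0, 2, 4, 5, 8, 9]


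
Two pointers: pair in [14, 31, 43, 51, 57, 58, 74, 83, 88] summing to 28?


lo=0(14)+hi=8(88)=102
lo=0(14)+hi=7(83)=97
lo=0(14)+hi=6(74)=88
lo=0(14)+hi=5(58)=72
lo=0(14)+hi=4(57)=71
lo=0(14)+hi=3(51)=65
lo=0(14)+hi=2(43)=57
lo=0(14)+hi=1(31)=45

No pair found


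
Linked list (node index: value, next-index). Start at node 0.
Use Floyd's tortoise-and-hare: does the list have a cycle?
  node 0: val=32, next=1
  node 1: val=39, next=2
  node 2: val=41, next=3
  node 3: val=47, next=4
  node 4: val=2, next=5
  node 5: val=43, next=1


Floyd's tortoise (slow, +1) and hare (fast, +2):
  init: slow=0, fast=0
  step 1: slow=1, fast=2
  step 2: slow=2, fast=4
  step 3: slow=3, fast=1
  step 4: slow=4, fast=3
  step 5: slow=5, fast=5
  slow == fast at node 5: cycle detected

Cycle: yes


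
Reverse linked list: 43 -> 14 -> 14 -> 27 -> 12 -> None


Step 1: curr=43, set curr.next=prev(None) | reversed so far: 43
Step 2: curr=14, set curr.next=prev(43) | reversed so far: 14 -> 43
Step 3: curr=14, set curr.next=prev(14) | reversed so far: 14 -> 14 -> 43
Step 4: curr=27, set curr.next=prev(14) | reversed so far: 27 -> 14 -> 14 -> 43
Step 5: curr=12, set curr.next=prev(27) | reversed so far: 12 -> 27 -> 14 -> 14 -> 43

12 -> 27 -> 14 -> 14 -> 43 -> None


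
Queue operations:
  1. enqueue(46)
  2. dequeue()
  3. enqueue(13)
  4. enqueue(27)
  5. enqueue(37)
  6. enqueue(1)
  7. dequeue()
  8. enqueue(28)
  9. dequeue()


enqueue(46) -> [46]
dequeue()->46, []
enqueue(13) -> [13]
enqueue(27) -> [13, 27]
enqueue(37) -> [13, 27, 37]
enqueue(1) -> [13, 27, 37, 1]
dequeue()->13, [27, 37, 1]
enqueue(28) -> [27, 37, 1, 28]
dequeue()->27, [37, 1, 28]

Final queue: [37, 1, 28]


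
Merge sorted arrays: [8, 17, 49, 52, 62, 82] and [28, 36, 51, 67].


Take 8 from A
Take 17 from A
Take 28 from B
Take 36 from B
Take 49 from A
Take 51 from B
Take 52 from A
Take 62 from A
Take 67 from B

Merged: [8, 17, 28, 36, 49, 51, 52, 62, 67, 82]


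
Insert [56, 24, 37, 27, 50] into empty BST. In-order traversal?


Insert 56: root
Insert 24: L from 56
Insert 37: L from 56 -> R from 24
Insert 27: L from 56 -> R from 24 -> L from 37
Insert 50: L from 56 -> R from 24 -> R from 37

In-order: [24, 27, 37, 50, 56]


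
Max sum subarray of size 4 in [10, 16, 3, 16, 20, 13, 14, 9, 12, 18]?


[0:4]: 45
[1:5]: 55
[2:6]: 52
[3:7]: 63
[4:8]: 56
[5:9]: 48
[6:10]: 53

Max: 63 at [3:7]


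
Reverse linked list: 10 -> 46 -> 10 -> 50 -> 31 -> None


Step 1: curr=10, set curr.next=prev(None) | reversed so far: 10
Step 2: curr=46, set curr.next=prev(10) | reversed so far: 46 -> 10
Step 3: curr=10, set curr.next=prev(46) | reversed so far: 10 -> 46 -> 10
Step 4: curr=50, set curr.next=prev(10) | reversed so far: 50 -> 10 -> 46 -> 10
Step 5: curr=31, set curr.next=prev(50) | reversed so far: 31 -> 50 -> 10 -> 46 -> 10

31 -> 50 -> 10 -> 46 -> 10 -> None


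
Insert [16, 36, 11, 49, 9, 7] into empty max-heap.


Insert 16: [16]
Insert 36: [36, 16]
Insert 11: [36, 16, 11]
Insert 49: [49, 36, 11, 16]
Insert 9: [49, 36, 11, 16, 9]
Insert 7: [49, 36, 11, 16, 9, 7]

Final heap: [49, 36, 11, 16, 9, 7]


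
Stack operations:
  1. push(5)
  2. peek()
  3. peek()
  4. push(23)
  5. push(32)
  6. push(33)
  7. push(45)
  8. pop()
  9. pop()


push(5) -> [5]
peek()->5
peek()->5
push(23) -> [5, 23]
push(32) -> [5, 23, 32]
push(33) -> [5, 23, 32, 33]
push(45) -> [5, 23, 32, 33, 45]
pop()->45, [5, 23, 32, 33]
pop()->33, [5, 23, 32]

Final stack: [5, 23, 32]


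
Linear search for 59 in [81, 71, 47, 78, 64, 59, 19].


i=0: 81!=59
i=1: 71!=59
i=2: 47!=59
i=3: 78!=59
i=4: 64!=59
i=5: 59==59 found!

Found at 5, 6 comps


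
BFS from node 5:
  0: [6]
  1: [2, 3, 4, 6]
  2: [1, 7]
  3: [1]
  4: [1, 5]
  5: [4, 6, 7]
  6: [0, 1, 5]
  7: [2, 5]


Visit 5, enqueue [4, 6, 7]
Visit 4, enqueue [1]
Visit 6, enqueue [0]
Visit 7, enqueue [2]
Visit 1, enqueue [3]
Visit 0, enqueue []
Visit 2, enqueue []
Visit 3, enqueue []

BFS order: [5, 4, 6, 7, 1, 0, 2, 3]


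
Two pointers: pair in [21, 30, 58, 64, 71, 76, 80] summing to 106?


lo=0(21)+hi=6(80)=101
lo=1(30)+hi=6(80)=110
lo=1(30)+hi=5(76)=106

Yes: 30+76=106


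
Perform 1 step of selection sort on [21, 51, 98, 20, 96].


Initial: [21, 51, 98, 20, 96]
Step 1: min=20 at 3
  Swap: [20, 51, 98, 21, 96]

After 1 step: [20, 51, 98, 21, 96]


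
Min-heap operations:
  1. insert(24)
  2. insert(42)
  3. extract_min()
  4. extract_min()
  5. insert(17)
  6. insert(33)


insert(24) -> [24]
insert(42) -> [24, 42]
extract_min()->24, [42]
extract_min()->42, []
insert(17) -> [17]
insert(33) -> [17, 33]

Final heap: [17, 33]


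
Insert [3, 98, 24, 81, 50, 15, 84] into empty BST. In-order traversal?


Insert 3: root
Insert 98: R from 3
Insert 24: R from 3 -> L from 98
Insert 81: R from 3 -> L from 98 -> R from 24
Insert 50: R from 3 -> L from 98 -> R from 24 -> L from 81
Insert 15: R from 3 -> L from 98 -> L from 24
Insert 84: R from 3 -> L from 98 -> R from 24 -> R from 81

In-order: [3, 15, 24, 50, 81, 84, 98]


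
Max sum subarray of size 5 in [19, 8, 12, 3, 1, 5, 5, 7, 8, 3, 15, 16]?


[0:5]: 43
[1:6]: 29
[2:7]: 26
[3:8]: 21
[4:9]: 26
[5:10]: 28
[6:11]: 38
[7:12]: 49

Max: 49 at [7:12]


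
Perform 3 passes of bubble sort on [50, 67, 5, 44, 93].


Initial: [50, 67, 5, 44, 93]
Pass 1: [50, 5, 44, 67, 93] (2 swaps)
Pass 2: [5, 44, 50, 67, 93] (2 swaps)
Pass 3: [5, 44, 50, 67, 93] (0 swaps)

After 3 passes: [5, 44, 50, 67, 93]


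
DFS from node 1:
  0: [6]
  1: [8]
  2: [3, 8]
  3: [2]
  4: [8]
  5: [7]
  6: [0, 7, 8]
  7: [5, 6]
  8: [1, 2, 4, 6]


Visit 1, push [8]
Visit 8, push [6, 4, 2]
Visit 2, push [3]
Visit 3, push []
Visit 4, push []
Visit 6, push [7, 0]
Visit 0, push []
Visit 7, push [5]
Visit 5, push []

DFS order: [1, 8, 2, 3, 4, 6, 0, 7, 5]


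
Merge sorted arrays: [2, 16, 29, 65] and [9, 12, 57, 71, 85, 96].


Take 2 from A
Take 9 from B
Take 12 from B
Take 16 from A
Take 29 from A
Take 57 from B
Take 65 from A

Merged: [2, 9, 12, 16, 29, 57, 65, 71, 85, 96]


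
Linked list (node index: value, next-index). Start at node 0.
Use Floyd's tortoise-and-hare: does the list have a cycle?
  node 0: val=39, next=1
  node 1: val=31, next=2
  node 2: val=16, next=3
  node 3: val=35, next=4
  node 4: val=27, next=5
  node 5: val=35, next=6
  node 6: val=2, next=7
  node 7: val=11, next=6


Floyd's tortoise (slow, +1) and hare (fast, +2):
  init: slow=0, fast=0
  step 1: slow=1, fast=2
  step 2: slow=2, fast=4
  step 3: slow=3, fast=6
  step 4: slow=4, fast=6
  step 5: slow=5, fast=6
  step 6: slow=6, fast=6
  slow == fast at node 6: cycle detected

Cycle: yes


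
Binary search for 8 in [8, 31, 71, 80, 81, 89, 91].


Step 1: lo=0, hi=6, mid=3, val=80
Step 2: lo=0, hi=2, mid=1, val=31
Step 3: lo=0, hi=0, mid=0, val=8

Found at index 0


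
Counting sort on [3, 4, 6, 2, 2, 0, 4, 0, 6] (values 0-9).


Input: [3, 4, 6, 2, 2, 0, 4, 0, 6]
Counts: [2, 0, 2, 1, 2, 0, 2, 0, 0, 0]

Sorted: [0, 0, 2, 2, 3, 4, 4, 6, 6]


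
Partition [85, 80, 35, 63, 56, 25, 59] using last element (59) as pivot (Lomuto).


Pivot: 59
  35 <= 59: swap -> [35, 80, 85, 63, 56, 25, 59]
  56 <= 59: swap -> [35, 56, 85, 63, 80, 25, 59]
  25 <= 59: swap -> [35, 56, 25, 63, 80, 85, 59]
Place pivot at 3: [35, 56, 25, 59, 80, 85, 63]

Partitioned: [35, 56, 25, 59, 80, 85, 63]


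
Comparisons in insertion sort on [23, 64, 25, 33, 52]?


Algorithm: insertion sort
Input: [23, 64, 25, 33, 52]
Sorted: [23, 25, 33, 52, 64]

7


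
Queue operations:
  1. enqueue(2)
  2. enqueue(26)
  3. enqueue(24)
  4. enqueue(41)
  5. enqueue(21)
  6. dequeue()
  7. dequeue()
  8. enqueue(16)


enqueue(2) -> [2]
enqueue(26) -> [2, 26]
enqueue(24) -> [2, 26, 24]
enqueue(41) -> [2, 26, 24, 41]
enqueue(21) -> [2, 26, 24, 41, 21]
dequeue()->2, [26, 24, 41, 21]
dequeue()->26, [24, 41, 21]
enqueue(16) -> [24, 41, 21, 16]

Final queue: [24, 41, 21, 16]


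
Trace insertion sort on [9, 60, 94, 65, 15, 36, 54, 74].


Initial: [9, 60, 94, 65, 15, 36, 54, 74]
Insert 60: [9, 60, 94, 65, 15, 36, 54, 74]
Insert 94: [9, 60, 94, 65, 15, 36, 54, 74]
Insert 65: [9, 60, 65, 94, 15, 36, 54, 74]
Insert 15: [9, 15, 60, 65, 94, 36, 54, 74]
Insert 36: [9, 15, 36, 60, 65, 94, 54, 74]
Insert 54: [9, 15, 36, 54, 60, 65, 94, 74]
Insert 74: [9, 15, 36, 54, 60, 65, 74, 94]

Sorted: [9, 15, 36, 54, 60, 65, 74, 94]


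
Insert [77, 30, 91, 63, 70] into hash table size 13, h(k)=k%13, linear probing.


Insert 77: h=12 -> slot 12
Insert 30: h=4 -> slot 4
Insert 91: h=0 -> slot 0
Insert 63: h=11 -> slot 11
Insert 70: h=5 -> slot 5

Table: [91, None, None, None, 30, 70, None, None, None, None, None, 63, 77]


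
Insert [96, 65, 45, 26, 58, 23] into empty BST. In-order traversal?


Insert 96: root
Insert 65: L from 96
Insert 45: L from 96 -> L from 65
Insert 26: L from 96 -> L from 65 -> L from 45
Insert 58: L from 96 -> L from 65 -> R from 45
Insert 23: L from 96 -> L from 65 -> L from 45 -> L from 26

In-order: [23, 26, 45, 58, 65, 96]


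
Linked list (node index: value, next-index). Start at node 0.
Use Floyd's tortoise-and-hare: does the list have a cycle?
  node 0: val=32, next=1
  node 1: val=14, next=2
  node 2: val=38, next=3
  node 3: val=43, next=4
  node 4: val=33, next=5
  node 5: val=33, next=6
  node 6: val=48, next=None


Floyd's tortoise (slow, +1) and hare (fast, +2):
  init: slow=0, fast=0
  step 1: slow=1, fast=2
  step 2: slow=2, fast=4
  step 3: slow=3, fast=6
  step 4: fast -> None, no cycle

Cycle: no


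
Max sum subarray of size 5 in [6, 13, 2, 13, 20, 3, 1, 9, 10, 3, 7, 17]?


[0:5]: 54
[1:6]: 51
[2:7]: 39
[3:8]: 46
[4:9]: 43
[5:10]: 26
[6:11]: 30
[7:12]: 46

Max: 54 at [0:5]


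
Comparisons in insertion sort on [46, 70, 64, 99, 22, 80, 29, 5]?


Algorithm: insertion sort
Input: [46, 70, 64, 99, 22, 80, 29, 5]
Sorted: [5, 22, 29, 46, 64, 70, 80, 99]

23


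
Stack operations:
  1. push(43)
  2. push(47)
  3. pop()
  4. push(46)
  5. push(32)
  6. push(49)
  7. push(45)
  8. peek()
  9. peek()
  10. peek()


push(43) -> [43]
push(47) -> [43, 47]
pop()->47, [43]
push(46) -> [43, 46]
push(32) -> [43, 46, 32]
push(49) -> [43, 46, 32, 49]
push(45) -> [43, 46, 32, 49, 45]
peek()->45
peek()->45
peek()->45

Final stack: [43, 46, 32, 49, 45]


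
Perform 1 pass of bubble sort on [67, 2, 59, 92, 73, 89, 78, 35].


Initial: [67, 2, 59, 92, 73, 89, 78, 35]
Pass 1: [2, 59, 67, 73, 89, 78, 35, 92] (6 swaps)

After 1 pass: [2, 59, 67, 73, 89, 78, 35, 92]


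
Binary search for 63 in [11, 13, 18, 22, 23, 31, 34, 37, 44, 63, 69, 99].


Step 1: lo=0, hi=11, mid=5, val=31
Step 2: lo=6, hi=11, mid=8, val=44
Step 3: lo=9, hi=11, mid=10, val=69
Step 4: lo=9, hi=9, mid=9, val=63

Found at index 9


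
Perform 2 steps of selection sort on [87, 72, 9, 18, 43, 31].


Initial: [87, 72, 9, 18, 43, 31]
Step 1: min=9 at 2
  Swap: [9, 72, 87, 18, 43, 31]
Step 2: min=18 at 3
  Swap: [9, 18, 87, 72, 43, 31]

After 2 steps: [9, 18, 87, 72, 43, 31]


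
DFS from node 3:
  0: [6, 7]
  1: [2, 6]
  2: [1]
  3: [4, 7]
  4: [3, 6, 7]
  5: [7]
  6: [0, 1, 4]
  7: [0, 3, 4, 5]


Visit 3, push [7, 4]
Visit 4, push [7, 6]
Visit 6, push [1, 0]
Visit 0, push [7]
Visit 7, push [5]
Visit 5, push []
Visit 1, push [2]
Visit 2, push []

DFS order: [3, 4, 6, 0, 7, 5, 1, 2]


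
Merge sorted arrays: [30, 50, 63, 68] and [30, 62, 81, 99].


Take 30 from A
Take 30 from B
Take 50 from A
Take 62 from B
Take 63 from A
Take 68 from A

Merged: [30, 30, 50, 62, 63, 68, 81, 99]


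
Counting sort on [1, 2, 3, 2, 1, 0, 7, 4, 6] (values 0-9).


Input: [1, 2, 3, 2, 1, 0, 7, 4, 6]
Counts: [1, 2, 2, 1, 1, 0, 1, 1, 0, 0]

Sorted: [0, 1, 1, 2, 2, 3, 4, 6, 7]


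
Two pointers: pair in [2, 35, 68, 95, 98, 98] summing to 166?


lo=0(2)+hi=5(98)=100
lo=1(35)+hi=5(98)=133
lo=2(68)+hi=5(98)=166

Yes: 68+98=166


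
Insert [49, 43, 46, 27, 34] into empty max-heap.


Insert 49: [49]
Insert 43: [49, 43]
Insert 46: [49, 43, 46]
Insert 27: [49, 43, 46, 27]
Insert 34: [49, 43, 46, 27, 34]

Final heap: [49, 43, 46, 27, 34]


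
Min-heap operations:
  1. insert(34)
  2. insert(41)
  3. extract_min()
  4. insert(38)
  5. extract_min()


insert(34) -> [34]
insert(41) -> [34, 41]
extract_min()->34, [41]
insert(38) -> [38, 41]
extract_min()->38, [41]

Final heap: [41]


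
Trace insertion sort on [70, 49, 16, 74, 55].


Initial: [70, 49, 16, 74, 55]
Insert 49: [49, 70, 16, 74, 55]
Insert 16: [16, 49, 70, 74, 55]
Insert 74: [16, 49, 70, 74, 55]
Insert 55: [16, 49, 55, 70, 74]

Sorted: [16, 49, 55, 70, 74]


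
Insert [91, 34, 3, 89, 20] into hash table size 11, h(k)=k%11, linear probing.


Insert 91: h=3 -> slot 3
Insert 34: h=1 -> slot 1
Insert 3: h=3, 1 probes -> slot 4
Insert 89: h=1, 1 probes -> slot 2
Insert 20: h=9 -> slot 9

Table: [None, 34, 89, 91, 3, None, None, None, None, 20, None]


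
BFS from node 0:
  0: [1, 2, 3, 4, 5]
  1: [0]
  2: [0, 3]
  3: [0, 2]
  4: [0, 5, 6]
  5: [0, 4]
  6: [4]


Visit 0, enqueue [1, 2, 3, 4, 5]
Visit 1, enqueue []
Visit 2, enqueue []
Visit 3, enqueue []
Visit 4, enqueue [6]
Visit 5, enqueue []
Visit 6, enqueue []

BFS order: [0, 1, 2, 3, 4, 5, 6]


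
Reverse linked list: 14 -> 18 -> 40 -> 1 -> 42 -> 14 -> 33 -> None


Step 1: curr=14, set curr.next=prev(None) | reversed so far: 14
Step 2: curr=18, set curr.next=prev(14) | reversed so far: 18 -> 14
Step 3: curr=40, set curr.next=prev(18) | reversed so far: 40 -> 18 -> 14
Step 4: curr=1, set curr.next=prev(40) | reversed so far: 1 -> 40 -> 18 -> 14
Step 5: curr=42, set curr.next=prev(1) | reversed so far: 42 -> 1 -> 40 -> 18 -> 14
Step 6: curr=14, set curr.next=prev(42) | reversed so far: 14 -> 42 -> 1 -> 40 -> 18 -> 14
Step 7: curr=33, set curr.next=prev(14) | reversed so far: 33 -> 14 -> 42 -> 1 -> 40 -> 18 -> 14

33 -> 14 -> 42 -> 1 -> 40 -> 18 -> 14 -> None


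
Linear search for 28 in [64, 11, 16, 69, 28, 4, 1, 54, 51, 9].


i=0: 64!=28
i=1: 11!=28
i=2: 16!=28
i=3: 69!=28
i=4: 28==28 found!

Found at 4, 5 comps


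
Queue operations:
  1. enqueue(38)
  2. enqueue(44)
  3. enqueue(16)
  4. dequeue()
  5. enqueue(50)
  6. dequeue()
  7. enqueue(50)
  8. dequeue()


enqueue(38) -> [38]
enqueue(44) -> [38, 44]
enqueue(16) -> [38, 44, 16]
dequeue()->38, [44, 16]
enqueue(50) -> [44, 16, 50]
dequeue()->44, [16, 50]
enqueue(50) -> [16, 50, 50]
dequeue()->16, [50, 50]

Final queue: [50, 50]


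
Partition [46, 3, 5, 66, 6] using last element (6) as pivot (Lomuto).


Pivot: 6
  3 <= 6: swap -> [3, 46, 5, 66, 6]
  5 <= 6: swap -> [3, 5, 46, 66, 6]
Place pivot at 2: [3, 5, 6, 66, 46]

Partitioned: [3, 5, 6, 66, 46]


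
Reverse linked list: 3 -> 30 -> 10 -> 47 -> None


Step 1: curr=3, set curr.next=prev(None) | reversed so far: 3
Step 2: curr=30, set curr.next=prev(3) | reversed so far: 30 -> 3
Step 3: curr=10, set curr.next=prev(30) | reversed so far: 10 -> 30 -> 3
Step 4: curr=47, set curr.next=prev(10) | reversed so far: 47 -> 10 -> 30 -> 3

47 -> 10 -> 30 -> 3 -> None
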